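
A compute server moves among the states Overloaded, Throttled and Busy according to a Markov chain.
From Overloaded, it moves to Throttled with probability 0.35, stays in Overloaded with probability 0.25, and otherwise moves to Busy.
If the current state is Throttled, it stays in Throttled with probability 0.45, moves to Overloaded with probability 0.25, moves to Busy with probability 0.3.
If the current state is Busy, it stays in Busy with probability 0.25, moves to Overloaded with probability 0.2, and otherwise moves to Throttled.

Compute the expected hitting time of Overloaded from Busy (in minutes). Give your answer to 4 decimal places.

4.4444

Let t(s) be the expected number of minutes to first reach Overloaded from state s, with t(Overloaded) = 0. Conditioning on the first minute:
t(Throttled) = 1 + 0.45·t(Throttled) + 0.3·t(Busy)
t(Busy) = 1 + 0.55·t(Throttled) + 0.25·t(Busy)
Solving: t(Throttled) = 4.2424, t(Busy) = 4.4444.
Expected minutes from Busy to Overloaded: 4.4444.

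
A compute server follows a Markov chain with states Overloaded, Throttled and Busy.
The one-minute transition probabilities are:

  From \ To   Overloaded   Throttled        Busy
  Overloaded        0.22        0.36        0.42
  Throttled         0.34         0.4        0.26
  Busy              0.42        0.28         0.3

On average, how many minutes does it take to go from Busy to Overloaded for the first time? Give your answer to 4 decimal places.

Let t(s) be the expected number of minutes to first reach Overloaded from state s, with t(Overloaded) = 0. Conditioning on the first minute:
t(Throttled) = 1 + 0.4·t(Throttled) + 0.26·t(Busy)
t(Busy) = 1 + 0.28·t(Throttled) + 0.3·t(Busy)
Solving: t(Throttled) = 2.7650, t(Busy) = 2.5346.
Expected minutes from Busy to Overloaded: 2.5346.

2.5346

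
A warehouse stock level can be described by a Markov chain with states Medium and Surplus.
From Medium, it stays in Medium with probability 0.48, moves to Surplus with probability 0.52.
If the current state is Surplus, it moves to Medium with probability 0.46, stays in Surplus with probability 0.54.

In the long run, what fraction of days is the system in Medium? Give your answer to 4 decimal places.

0.4694

Let the stationary distribution be π with π = πP and π_1 + π_2 = 1.
π_1 = 0.48·π_1 + 0.46·π_2
Solving with the normalization constraint gives π = (0.4694, 0.5306).
So the stationary probability of Medium is 0.4694.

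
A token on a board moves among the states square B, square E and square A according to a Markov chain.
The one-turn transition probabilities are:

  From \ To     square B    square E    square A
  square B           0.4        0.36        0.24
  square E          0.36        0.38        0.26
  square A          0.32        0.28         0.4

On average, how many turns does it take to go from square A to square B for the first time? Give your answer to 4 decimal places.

3.0080

Let t(s) be the expected number of turns to first reach square B from state s, with t(square B) = 0. Conditioning on the first turn:
t(square E) = 1 + 0.38·t(square E) + 0.26·t(square A)
t(square A) = 1 + 0.28·t(square E) + 0.4·t(square A)
Solving: t(square E) = 2.8743, t(square A) = 3.0080.
Expected turns from square A to square B: 3.0080.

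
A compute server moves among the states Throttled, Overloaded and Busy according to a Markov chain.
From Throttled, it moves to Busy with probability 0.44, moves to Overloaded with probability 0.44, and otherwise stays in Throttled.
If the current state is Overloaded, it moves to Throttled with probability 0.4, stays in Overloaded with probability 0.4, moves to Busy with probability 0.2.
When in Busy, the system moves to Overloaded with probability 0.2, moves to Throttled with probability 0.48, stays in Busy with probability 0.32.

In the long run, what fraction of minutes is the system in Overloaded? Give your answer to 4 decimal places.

Let the stationary distribution be π with π = πP and π_1 + π_2 + π_3 = 1.
π_1 = 0.12·π_1 + 0.4·π_2 + 0.48·π_3
π_2 = 0.44·π_1 + 0.4·π_2 + 0.2·π_3
Solving with the normalization constraint gives π = (0.3324, 0.3497, 0.3179).
So the stationary probability of Overloaded is 0.3497.

0.3497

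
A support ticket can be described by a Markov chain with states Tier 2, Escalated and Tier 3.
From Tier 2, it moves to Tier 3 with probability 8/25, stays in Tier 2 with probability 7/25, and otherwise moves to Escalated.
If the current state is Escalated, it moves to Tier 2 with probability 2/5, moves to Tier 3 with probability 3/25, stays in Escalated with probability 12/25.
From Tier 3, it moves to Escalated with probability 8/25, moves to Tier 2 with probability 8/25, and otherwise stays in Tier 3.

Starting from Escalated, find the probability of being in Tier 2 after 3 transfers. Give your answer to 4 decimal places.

Propagate the distribution vector 3 transfers from Escalated.
After 0 transfers: (0.0000, 1.0000, 0.0000)
After 1 transfer: (0.4000, 0.4800, 0.1200)
After 2 transfers: (0.3424, 0.4288, 0.2288)
After 3 transfers: (0.3406, 0.4160, 0.2434)
P(in Tier 2 after 3 transfers) = 0.3406

0.3406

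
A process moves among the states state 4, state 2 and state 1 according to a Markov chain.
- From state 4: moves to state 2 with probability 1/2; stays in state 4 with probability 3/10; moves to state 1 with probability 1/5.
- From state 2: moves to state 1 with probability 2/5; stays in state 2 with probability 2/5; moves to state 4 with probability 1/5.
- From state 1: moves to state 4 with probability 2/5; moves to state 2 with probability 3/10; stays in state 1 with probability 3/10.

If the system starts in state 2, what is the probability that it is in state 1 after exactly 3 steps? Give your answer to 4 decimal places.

0.3080

Propagate the distribution vector 3 steps from state 2.
After 0 steps: (0.0000, 1.0000, 0.0000)
After 1 step: (0.2000, 0.4000, 0.4000)
After 2 steps: (0.3000, 0.3800, 0.3200)
After 3 steps: (0.2940, 0.3980, 0.3080)
P(in state 1 after 3 steps) = 0.3080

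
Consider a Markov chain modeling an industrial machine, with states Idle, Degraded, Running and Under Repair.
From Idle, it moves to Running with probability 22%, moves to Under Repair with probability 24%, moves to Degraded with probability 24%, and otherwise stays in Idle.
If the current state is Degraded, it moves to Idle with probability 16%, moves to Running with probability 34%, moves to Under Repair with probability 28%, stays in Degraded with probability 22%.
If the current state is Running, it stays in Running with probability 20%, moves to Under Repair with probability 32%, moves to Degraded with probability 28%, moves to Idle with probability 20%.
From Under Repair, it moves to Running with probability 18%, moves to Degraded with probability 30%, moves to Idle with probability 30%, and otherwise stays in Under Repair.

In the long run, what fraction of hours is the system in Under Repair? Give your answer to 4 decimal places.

0.2640

Let the stationary distribution be π with π = πP and π_1 + π_2 + π_3 + π_4 = 1.
π_1 = 0.3·π_1 + 0.16·π_2 + 0.2·π_3 + 0.3·π_4
π_2 = 0.24·π_1 + 0.22·π_2 + 0.28·π_3 + 0.3·π_4
π_3 = 0.22·π_1 + 0.34·π_2 + 0.2·π_3 + 0.18·π_4
Solving with the normalization constraint gives π = (0.2400, 0.2601, 0.2359, 0.2640).
So the stationary probability of Under Repair is 0.2640.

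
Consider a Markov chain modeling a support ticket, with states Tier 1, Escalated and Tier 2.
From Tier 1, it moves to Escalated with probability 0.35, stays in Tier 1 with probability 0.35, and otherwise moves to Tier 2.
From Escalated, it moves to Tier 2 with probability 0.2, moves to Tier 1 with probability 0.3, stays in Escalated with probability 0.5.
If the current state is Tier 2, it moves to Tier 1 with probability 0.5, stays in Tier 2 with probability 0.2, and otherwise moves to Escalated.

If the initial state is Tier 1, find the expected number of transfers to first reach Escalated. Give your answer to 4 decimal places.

Let t(s) be the expected number of transfers to first reach Escalated from state s, with t(Escalated) = 0. Conditioning on the first transfer:
t(Tier 1) = 1 + 0.35·t(Tier 1) + 0.3·t(Tier 2)
t(Tier 2) = 1 + 0.5·t(Tier 1) + 0.2·t(Tier 2)
Solving: t(Tier 1) = 2.9730, t(Tier 2) = 3.1081.
Expected transfers from Tier 1 to Escalated: 2.9730.

2.9730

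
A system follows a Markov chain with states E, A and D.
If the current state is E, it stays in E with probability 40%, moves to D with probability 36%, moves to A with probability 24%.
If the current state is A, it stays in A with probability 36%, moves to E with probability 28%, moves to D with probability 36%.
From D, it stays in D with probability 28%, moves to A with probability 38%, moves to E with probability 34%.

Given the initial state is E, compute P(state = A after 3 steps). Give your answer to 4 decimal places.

Propagate the distribution vector 3 steps from E.
After 0 steps: (1.0000, 0.0000, 0.0000)
After 1 step: (0.4000, 0.2400, 0.3600)
After 2 steps: (0.3496, 0.3192, 0.3312)
After 3 steps: (0.3418, 0.3247, 0.3335)
P(in A after 3 steps) = 0.3247

0.3247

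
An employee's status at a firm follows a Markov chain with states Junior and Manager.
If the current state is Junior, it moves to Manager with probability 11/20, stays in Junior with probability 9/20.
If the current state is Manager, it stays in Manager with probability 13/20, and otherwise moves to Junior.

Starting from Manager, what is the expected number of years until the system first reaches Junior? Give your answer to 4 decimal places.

2.8571

Let t(s) be the expected number of years to first reach Junior from state s, with t(Junior) = 0. Conditioning on the first year:
t(Manager) = 1 + 0.65·t(Manager)
Solving: t(Manager) = 2.8571.
Expected years from Manager to Junior: 2.8571.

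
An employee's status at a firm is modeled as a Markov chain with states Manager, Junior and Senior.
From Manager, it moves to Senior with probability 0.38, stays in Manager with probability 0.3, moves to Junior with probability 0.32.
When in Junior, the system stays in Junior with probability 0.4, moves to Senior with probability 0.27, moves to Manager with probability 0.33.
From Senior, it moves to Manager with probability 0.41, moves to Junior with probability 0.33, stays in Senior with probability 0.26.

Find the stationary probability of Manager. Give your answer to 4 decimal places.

Let the stationary distribution be π with π = πP and π_1 + π_2 + π_3 = 1.
π_1 = 0.3·π_1 + 0.33·π_2 + 0.41·π_3
π_2 = 0.32·π_1 + 0.4·π_2 + 0.33·π_3
Solving with the normalization constraint gives π = (0.3441, 0.3511, 0.3048).
So the stationary probability of Manager is 0.3441.

0.3441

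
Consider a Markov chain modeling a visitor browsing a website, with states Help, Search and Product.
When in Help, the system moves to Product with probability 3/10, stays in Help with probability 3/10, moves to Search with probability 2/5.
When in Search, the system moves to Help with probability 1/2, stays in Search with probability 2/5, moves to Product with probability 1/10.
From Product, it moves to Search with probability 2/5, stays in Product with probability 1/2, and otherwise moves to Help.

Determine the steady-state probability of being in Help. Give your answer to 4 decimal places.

Let the stationary distribution be π with π = πP and π_1 + π_2 + π_3 = 1.
π_1 = 0.3·π_1 + 0.5·π_2 + 0.1·π_3
π_2 = 0.4·π_1 + 0.4·π_2 + 0.4·π_3
Solving with the normalization constraint gives π = (0.3250, 0.4000, 0.2750).
So the stationary probability of Help is 0.3250.

0.3250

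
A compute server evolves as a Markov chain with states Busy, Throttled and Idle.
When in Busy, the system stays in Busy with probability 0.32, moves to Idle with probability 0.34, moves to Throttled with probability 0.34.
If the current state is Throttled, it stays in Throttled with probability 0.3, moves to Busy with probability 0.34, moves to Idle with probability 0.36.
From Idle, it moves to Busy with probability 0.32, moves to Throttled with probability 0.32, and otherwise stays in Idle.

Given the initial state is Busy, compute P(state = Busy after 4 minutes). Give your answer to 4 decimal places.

Propagate the distribution vector 4 minutes from Busy.
After 0 minutes: (1.0000, 0.0000, 0.0000)
After 1 minute: (0.3200, 0.3400, 0.3400)
After 2 minutes: (0.3268, 0.3196, 0.3536)
After 3 minutes: (0.3264, 0.3201, 0.3535)
After 4 minutes: (0.3264, 0.3201, 0.3535)
P(in Busy after 4 minutes) = 0.3264

0.3264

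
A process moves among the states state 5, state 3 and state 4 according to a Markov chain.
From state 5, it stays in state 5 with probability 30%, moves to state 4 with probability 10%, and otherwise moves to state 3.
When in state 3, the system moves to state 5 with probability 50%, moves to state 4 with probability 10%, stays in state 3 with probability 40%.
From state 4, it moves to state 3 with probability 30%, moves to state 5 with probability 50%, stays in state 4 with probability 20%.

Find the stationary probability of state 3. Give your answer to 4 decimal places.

Let the stationary distribution be π with π = πP and π_1 + π_2 + π_3 = 1.
π_1 = 0.3·π_1 + 0.5·π_2 + 0.5·π_3
π_2 = 0.6·π_1 + 0.4·π_2 + 0.3·π_3
Solving with the normalization constraint gives π = (0.4167, 0.4722, 0.1111).
So the stationary probability of state 3 is 0.4722.

0.4722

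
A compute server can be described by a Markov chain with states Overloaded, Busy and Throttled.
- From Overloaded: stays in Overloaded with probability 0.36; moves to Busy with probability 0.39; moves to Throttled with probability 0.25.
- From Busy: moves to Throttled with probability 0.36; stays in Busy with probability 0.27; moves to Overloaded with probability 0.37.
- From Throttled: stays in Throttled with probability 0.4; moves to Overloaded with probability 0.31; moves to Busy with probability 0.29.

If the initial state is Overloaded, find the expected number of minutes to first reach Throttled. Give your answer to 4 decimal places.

Let t(s) be the expected number of minutes to first reach Throttled from state s, with t(Throttled) = 0. Conditioning on the first minute:
t(Overloaded) = 1 + 0.36·t(Overloaded) + 0.39·t(Busy)
t(Busy) = 1 + 0.37·t(Overloaded) + 0.27·t(Busy)
Solving: t(Overloaded) = 3.4686, t(Busy) = 3.1279.
Expected minutes from Overloaded to Throttled: 3.4686.

3.4686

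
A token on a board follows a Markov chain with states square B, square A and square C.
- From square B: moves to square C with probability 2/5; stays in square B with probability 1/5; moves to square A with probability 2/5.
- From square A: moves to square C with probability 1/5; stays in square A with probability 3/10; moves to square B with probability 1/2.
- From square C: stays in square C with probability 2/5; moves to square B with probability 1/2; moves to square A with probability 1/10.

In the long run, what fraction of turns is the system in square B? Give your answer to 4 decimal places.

Let the stationary distribution be π with π = πP and π_1 + π_2 + π_3 = 1.
π_1 = 0.2·π_1 + 0.5·π_2 + 0.5·π_3
π_2 = 0.4·π_1 + 0.3·π_2 + 0.1·π_3
Solving with the normalization constraint gives π = (0.3846, 0.2692, 0.3462).
So the stationary probability of square B is 0.3846.

0.3846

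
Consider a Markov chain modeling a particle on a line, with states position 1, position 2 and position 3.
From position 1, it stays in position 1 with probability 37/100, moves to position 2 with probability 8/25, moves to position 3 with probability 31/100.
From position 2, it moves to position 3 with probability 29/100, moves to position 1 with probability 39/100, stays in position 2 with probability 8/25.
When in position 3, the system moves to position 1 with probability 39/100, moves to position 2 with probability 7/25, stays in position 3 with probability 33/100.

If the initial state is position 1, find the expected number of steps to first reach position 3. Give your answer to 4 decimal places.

3.2938

Let t(s) be the expected number of steps to first reach position 3 from state s, with t(position 3) = 0. Conditioning on the first step:
t(position 1) = 1 + 0.37·t(position 1) + 0.32·t(position 2)
t(position 2) = 1 + 0.39·t(position 1) + 0.32·t(position 2)
Solving: t(position 1) = 3.2938, t(position 2) = 3.3597.
Expected steps from position 1 to position 3: 3.2938.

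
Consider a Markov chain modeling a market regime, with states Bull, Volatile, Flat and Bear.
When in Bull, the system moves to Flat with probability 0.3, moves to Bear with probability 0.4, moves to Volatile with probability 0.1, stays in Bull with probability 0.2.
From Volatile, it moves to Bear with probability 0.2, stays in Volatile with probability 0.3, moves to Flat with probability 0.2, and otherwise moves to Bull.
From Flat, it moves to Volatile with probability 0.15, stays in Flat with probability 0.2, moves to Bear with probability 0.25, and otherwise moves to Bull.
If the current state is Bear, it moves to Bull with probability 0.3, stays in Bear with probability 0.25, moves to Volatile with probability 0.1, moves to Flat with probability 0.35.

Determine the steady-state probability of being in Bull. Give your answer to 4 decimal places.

Let the stationary distribution be π with π = πP and π_1 + π_2 + π_3 + π_4 = 1.
π_1 = 0.2·π_1 + 0.3·π_2 + 0.4·π_3 + 0.3·π_4
π_2 = 0.1·π_1 + 0.3·π_2 + 0.15·π_3 + 0.1·π_4
π_3 = 0.3·π_1 + 0.2·π_2 + 0.2·π_3 + 0.35·π_4
Solving with the normalization constraint gives π = (0.2975, 0.1421, 0.2729, 0.2875).
So the stationary probability of Bull is 0.2975.

0.2975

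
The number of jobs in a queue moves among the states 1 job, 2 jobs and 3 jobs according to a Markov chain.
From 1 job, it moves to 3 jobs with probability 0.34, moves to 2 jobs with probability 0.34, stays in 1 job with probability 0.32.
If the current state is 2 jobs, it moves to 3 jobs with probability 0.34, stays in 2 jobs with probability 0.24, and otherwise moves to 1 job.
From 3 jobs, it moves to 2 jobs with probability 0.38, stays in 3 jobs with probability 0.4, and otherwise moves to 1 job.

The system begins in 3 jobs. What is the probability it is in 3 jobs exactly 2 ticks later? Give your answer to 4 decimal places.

Sum over the intermediate state after 1 tick:
P = P(3 jobs→1 job)·P(1 job→3 jobs) + P(3 jobs→2 jobs)·P(2 jobs→3 jobs) + P(3 jobs→3 jobs)·P(3 jobs→3 jobs)
  = 0.22×0.34 + 0.38×0.34 + 0.4×0.4
  = 0.0748 + 0.1292 + 0.1600 = 0.3640

0.3640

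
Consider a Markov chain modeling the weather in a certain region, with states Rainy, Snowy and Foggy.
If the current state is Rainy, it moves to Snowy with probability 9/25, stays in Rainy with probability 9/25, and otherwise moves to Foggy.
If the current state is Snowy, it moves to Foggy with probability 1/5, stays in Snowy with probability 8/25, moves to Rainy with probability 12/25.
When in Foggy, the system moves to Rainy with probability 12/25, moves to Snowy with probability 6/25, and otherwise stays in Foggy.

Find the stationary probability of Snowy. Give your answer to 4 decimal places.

Let the stationary distribution be π with π = πP and π_1 + π_2 + π_3 = 1.
π_1 = 0.36·π_1 + 0.48·π_2 + 0.48·π_3
π_2 = 0.36·π_1 + 0.32·π_2 + 0.24·π_3
Solving with the normalization constraint gives π = (0.4286, 0.3168, 0.2547).
So the stationary probability of Snowy is 0.3168.

0.3168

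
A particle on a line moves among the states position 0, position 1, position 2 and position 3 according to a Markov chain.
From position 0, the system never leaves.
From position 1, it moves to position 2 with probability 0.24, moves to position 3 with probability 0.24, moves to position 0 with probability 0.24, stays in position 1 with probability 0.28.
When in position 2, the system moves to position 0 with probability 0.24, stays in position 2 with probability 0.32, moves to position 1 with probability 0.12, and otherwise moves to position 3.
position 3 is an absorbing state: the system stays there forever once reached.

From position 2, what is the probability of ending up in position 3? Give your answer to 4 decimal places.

Let h(s) be the probability of absorption at position 3 starting from transient state s. Then h(position 3) = 1 and h(position 0) = 0. By first-step analysis:
h(position 1) = 0.24·0 + 0.28·h(position 1) + 0.24·h(position 2) + 0.24·1
h(position 2) = 0.24·0 + 0.12·h(position 1) + 0.32·h(position 2) + 0.32·1
Solving: h(position 1) = 0.5208, h(position 2) = 0.5625.
Starting from position 2, the probability is 0.5625.

0.5625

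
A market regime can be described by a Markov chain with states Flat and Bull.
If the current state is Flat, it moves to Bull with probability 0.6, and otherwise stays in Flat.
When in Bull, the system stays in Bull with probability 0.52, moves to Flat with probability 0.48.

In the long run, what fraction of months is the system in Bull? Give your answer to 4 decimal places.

0.5556

Let the stationary distribution be π with π = πP and π_1 + π_2 = 1.
π_1 = 0.4·π_1 + 0.48·π_2
Solving with the normalization constraint gives π = (0.4444, 0.5556).
So the stationary probability of Bull is 0.5556.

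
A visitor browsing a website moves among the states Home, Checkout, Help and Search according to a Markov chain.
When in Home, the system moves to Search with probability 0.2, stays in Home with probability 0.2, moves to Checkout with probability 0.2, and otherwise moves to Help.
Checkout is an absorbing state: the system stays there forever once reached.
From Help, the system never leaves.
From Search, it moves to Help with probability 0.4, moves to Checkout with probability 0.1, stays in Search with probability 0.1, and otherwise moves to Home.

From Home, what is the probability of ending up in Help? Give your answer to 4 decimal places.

0.6875

Let h(s) be the probability of absorption at Help starting from transient state s. Then h(Help) = 1 and h(Checkout) = 0. By first-step analysis:
h(Home) = 0.2·h(Home) + 0.2·0 + 0.4·1 + 0.2·h(Search)
h(Search) = 0.4·h(Home) + 0.1·0 + 0.4·1 + 0.1·h(Search)
Solving: h(Home) = 0.6875, h(Search) = 0.7500.
Starting from Home, the probability is 0.6875.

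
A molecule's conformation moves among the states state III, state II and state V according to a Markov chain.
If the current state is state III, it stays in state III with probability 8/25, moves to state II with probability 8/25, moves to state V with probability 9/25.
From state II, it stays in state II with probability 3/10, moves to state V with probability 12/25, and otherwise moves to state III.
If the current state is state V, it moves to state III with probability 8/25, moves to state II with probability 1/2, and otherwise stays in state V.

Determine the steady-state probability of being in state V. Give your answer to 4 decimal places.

0.3431

Let the stationary distribution be π with π = πP and π_1 + π_2 + π_3 = 1.
π_1 = 0.32·π_1 + 0.22·π_2 + 0.32·π_3
π_2 = 0.32·π_1 + 0.3·π_2 + 0.5·π_3
Solving with the normalization constraint gives π = (0.2826, 0.3743, 0.3431).
So the stationary probability of state V is 0.3431.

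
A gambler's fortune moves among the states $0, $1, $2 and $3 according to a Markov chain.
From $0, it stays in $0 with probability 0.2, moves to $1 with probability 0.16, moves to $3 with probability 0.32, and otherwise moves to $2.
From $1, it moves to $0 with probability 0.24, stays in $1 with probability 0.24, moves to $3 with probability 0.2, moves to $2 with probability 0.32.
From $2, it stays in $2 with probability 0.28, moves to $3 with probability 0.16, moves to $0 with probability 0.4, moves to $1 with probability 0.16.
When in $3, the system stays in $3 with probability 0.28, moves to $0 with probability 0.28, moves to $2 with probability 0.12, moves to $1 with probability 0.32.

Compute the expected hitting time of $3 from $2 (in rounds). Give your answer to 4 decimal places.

Let t(s) be the expected number of rounds to first reach $3 from state s, with t($3) = 0. Conditioning on the first round:
t($0) = 1 + 0.2·t($0) + 0.16·t($1) + 0.32·t($2)
t($1) = 1 + 0.24·t($0) + 0.24·t($1) + 0.32·t($2)
t($2) = 1 + 0.4·t($0) + 0.16·t($1) + 0.28·t($2)
Solving: t($0) = 4.0016, t($1) = 4.5236, t($2) = 4.6172.
Expected rounds from $2 to $3: 4.6172.

4.6172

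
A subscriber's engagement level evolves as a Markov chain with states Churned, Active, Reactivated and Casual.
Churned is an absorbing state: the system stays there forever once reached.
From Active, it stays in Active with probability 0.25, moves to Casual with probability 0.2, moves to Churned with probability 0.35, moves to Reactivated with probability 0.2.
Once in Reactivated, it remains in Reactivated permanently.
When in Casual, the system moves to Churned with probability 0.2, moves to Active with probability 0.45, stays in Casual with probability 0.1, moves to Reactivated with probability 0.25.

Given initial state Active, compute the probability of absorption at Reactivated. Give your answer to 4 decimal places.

0.3932

Let h(s) be the probability of absorption at Reactivated starting from transient state s. Then h(Reactivated) = 1 and h(Churned) = 0. By first-step analysis:
h(Active) = 0.35·0 + 0.25·h(Active) + 0.2·1 + 0.2·h(Casual)
h(Casual) = 0.2·0 + 0.45·h(Active) + 0.25·1 + 0.1·h(Casual)
Solving: h(Active) = 0.3932, h(Casual) = 0.4744.
Starting from Active, the probability is 0.3932.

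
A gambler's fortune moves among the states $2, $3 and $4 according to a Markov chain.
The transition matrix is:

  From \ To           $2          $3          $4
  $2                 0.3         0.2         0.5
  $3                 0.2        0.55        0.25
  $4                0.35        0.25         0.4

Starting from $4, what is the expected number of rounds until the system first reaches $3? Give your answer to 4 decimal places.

4.2857

Let t(s) be the expected number of rounds to first reach $3 from state s, with t($3) = 0. Conditioning on the first round:
t($2) = 1 + 0.3·t($2) + 0.5·t($4)
t($4) = 1 + 0.35·t($2) + 0.4·t($4)
Solving: t($2) = 4.4898, t($4) = 4.2857.
Expected rounds from $4 to $3: 4.2857.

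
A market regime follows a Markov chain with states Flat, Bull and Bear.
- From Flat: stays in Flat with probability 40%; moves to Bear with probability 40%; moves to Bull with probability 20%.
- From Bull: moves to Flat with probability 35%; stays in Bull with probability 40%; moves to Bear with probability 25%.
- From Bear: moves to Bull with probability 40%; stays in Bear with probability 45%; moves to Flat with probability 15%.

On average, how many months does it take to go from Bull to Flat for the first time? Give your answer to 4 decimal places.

3.4783

Let t(s) be the expected number of months to first reach Flat from state s, with t(Flat) = 0. Conditioning on the first month:
t(Bull) = 1 + 0.4·t(Bull) + 0.25·t(Bear)
t(Bear) = 1 + 0.4·t(Bull) + 0.45·t(Bear)
Solving: t(Bull) = 3.4783, t(Bear) = 4.3478.
Expected months from Bull to Flat: 3.4783.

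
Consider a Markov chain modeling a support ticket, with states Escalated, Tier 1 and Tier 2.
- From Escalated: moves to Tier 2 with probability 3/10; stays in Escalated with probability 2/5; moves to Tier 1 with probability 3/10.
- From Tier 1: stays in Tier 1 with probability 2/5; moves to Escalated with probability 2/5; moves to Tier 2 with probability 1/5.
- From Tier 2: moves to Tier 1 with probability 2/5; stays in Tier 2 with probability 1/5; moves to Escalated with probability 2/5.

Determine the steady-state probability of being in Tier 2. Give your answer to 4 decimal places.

Let the stationary distribution be π with π = πP and π_1 + π_2 + π_3 = 1.
π_1 = 0.4·π_1 + 0.4·π_2 + 0.4·π_3
π_2 = 0.3·π_1 + 0.4·π_2 + 0.4·π_3
Solving with the normalization constraint gives π = (0.4000, 0.3600, 0.2400).
So the stationary probability of Tier 2 is 0.2400.

0.2400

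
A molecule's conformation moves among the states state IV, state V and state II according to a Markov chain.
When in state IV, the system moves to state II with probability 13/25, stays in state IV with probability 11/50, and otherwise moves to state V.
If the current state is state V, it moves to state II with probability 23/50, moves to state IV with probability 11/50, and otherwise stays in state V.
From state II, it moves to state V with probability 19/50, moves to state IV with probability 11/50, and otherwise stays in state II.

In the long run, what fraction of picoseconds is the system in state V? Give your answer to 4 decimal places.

Let the stationary distribution be π with π = πP and π_1 + π_2 + π_3 = 1.
π_1 = 0.22·π_1 + 0.22·π_2 + 0.22·π_3
π_2 = 0.26·π_1 + 0.32·π_2 + 0.38·π_3
Solving with the normalization constraint gives π = (0.2200, 0.3336, 0.4464).
So the stationary probability of state V is 0.3336.

0.3336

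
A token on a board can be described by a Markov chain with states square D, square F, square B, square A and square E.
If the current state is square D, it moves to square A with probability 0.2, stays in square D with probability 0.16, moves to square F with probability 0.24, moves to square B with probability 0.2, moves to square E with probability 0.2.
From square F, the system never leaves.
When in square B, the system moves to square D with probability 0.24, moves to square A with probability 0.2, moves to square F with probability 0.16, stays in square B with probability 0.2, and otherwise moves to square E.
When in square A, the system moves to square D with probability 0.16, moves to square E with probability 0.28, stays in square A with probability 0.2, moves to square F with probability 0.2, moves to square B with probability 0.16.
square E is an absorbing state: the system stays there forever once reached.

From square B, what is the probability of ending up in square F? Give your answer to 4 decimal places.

Let h(s) be the probability of absorption at square F starting from transient state s. Then h(square F) = 1 and h(square E) = 0. By first-step analysis:
h(square D) = 0.16·h(square D) + 0.24·1 + 0.2·h(square B) + 0.2·h(square A) + 0.2·0
h(square B) = 0.24·h(square D) + 0.16·1 + 0.2·h(square B) + 0.2·h(square A) + 0.2·0
h(square A) = 0.16·h(square D) + 0.2·1 + 0.16·h(square B) + 0.2·h(square A) + 0.28·0
Solving: h(square D) = 0.5007, h(square B) = 0.4608, h(square A) = 0.4423.
Starting from square B, the probability is 0.4608.

0.4608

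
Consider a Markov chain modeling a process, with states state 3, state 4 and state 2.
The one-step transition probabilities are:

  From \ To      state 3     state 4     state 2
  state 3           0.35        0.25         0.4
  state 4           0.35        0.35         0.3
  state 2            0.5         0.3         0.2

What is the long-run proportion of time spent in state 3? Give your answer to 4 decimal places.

Let the stationary distribution be π with π = πP and π_1 + π_2 + π_3 = 1.
π_1 = 0.35·π_1 + 0.35·π_2 + 0.5·π_3
π_2 = 0.25·π_1 + 0.35·π_2 + 0.3·π_3
Solving with the normalization constraint gives π = (0.3963, 0.2949, 0.3088).
So the stationary probability of state 3 is 0.3963.

0.3963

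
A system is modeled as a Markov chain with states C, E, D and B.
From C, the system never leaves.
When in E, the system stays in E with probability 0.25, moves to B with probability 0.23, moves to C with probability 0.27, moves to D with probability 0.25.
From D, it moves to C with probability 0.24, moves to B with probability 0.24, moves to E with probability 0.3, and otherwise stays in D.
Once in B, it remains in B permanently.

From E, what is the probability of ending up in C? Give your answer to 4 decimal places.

0.5306

Let h(s) be the probability of absorption at C starting from transient state s. Then h(C) = 1 and h(B) = 0. By first-step analysis:
h(E) = 0.27·1 + 0.25·h(E) + 0.25·h(D) + 0.23·0
h(D) = 0.24·1 + 0.3·h(E) + 0.22·h(D) + 0.24·0
Solving: h(E) = 0.5306, h(D) = 0.5118.
Starting from E, the probability is 0.5306.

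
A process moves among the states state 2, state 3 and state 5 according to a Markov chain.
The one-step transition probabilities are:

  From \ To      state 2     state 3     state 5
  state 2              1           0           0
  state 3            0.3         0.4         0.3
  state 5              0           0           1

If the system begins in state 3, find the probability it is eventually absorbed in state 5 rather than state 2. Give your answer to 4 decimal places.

0.5000

Let h(s) be the probability of absorption at state 5 starting from transient state s. Then h(state 5) = 1 and h(state 2) = 0. By first-step analysis:
h(state 3) = 0.3·0 + 0.4·h(state 3) + 0.3·1
Solving: h(state 3) = 0.5000.
Starting from state 3, the probability is 0.5000.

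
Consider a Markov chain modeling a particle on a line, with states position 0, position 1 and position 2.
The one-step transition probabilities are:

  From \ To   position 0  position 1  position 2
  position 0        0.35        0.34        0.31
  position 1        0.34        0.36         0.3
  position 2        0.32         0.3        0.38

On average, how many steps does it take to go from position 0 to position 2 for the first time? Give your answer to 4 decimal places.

Let t(s) be the expected number of steps to first reach position 2 from state s, with t(position 2) = 0. Conditioning on the first step:
t(position 0) = 1 + 0.35·t(position 0) + 0.34·t(position 1)
t(position 1) = 1 + 0.34·t(position 0) + 0.36·t(position 1)
Solving: t(position 0) = 3.2623, t(position 1) = 3.2956.
Expected steps from position 0 to position 2: 3.2623.

3.2623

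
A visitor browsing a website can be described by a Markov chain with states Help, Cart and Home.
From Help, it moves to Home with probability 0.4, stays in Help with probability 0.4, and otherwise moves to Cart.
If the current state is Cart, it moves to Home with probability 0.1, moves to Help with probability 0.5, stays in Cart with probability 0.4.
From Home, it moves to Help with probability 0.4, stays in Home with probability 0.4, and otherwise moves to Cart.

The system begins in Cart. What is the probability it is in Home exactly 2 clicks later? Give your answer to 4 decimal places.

Sum over the intermediate state after 1 click:
P = P(Cart→Help)·P(Help→Home) + P(Cart→Cart)·P(Cart→Home) + P(Cart→Home)·P(Home→Home)
  = 0.5×0.4 + 0.4×0.1 + 0.1×0.4
  = 0.2000 + 0.0400 + 0.0400 = 0.2800

0.2800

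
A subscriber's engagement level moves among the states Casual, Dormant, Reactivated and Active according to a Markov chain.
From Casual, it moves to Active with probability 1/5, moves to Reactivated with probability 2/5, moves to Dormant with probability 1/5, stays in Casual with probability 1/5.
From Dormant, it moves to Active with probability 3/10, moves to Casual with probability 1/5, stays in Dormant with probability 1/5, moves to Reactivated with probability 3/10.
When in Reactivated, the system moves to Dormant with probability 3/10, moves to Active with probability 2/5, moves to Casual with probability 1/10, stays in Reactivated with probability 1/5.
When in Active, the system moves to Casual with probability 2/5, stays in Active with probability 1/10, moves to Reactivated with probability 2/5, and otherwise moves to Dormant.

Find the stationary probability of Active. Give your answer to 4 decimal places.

Let the stationary distribution be π with π = πP and π_1 + π_2 + π_3 + π_4 = 1.
π_1 = 0.2·π_1 + 0.2·π_2 + 0.1·π_3 + 0.4·π_4
π_2 = 0.2·π_1 + 0.2·π_2 + 0.3·π_3 + 0.1·π_4
π_3 = 0.4·π_1 + 0.3·π_2 + 0.2·π_3 + 0.4·π_4
Solving with the normalization constraint gives π = (0.2200, 0.2058, 0.3162, 0.2580).
So the stationary probability of Active is 0.2580.

0.2580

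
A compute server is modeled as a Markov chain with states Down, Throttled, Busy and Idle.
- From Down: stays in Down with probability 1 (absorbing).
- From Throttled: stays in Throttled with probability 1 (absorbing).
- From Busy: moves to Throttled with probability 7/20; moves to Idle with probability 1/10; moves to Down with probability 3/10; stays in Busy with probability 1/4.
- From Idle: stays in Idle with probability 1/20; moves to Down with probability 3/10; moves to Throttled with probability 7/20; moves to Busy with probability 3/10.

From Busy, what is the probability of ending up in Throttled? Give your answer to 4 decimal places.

Let h(s) be the probability of absorption at Throttled starting from transient state s. Then h(Throttled) = 1 and h(Down) = 0. By first-step analysis:
h(Busy) = 0.3·0 + 0.35·1 + 0.25·h(Busy) + 0.1·h(Idle)
h(Idle) = 0.3·0 + 0.35·1 + 0.3·h(Busy) + 0.05·h(Idle)
Solving: h(Busy) = 0.5385, h(Idle) = 0.5385.
Starting from Busy, the probability is 0.5385.

0.5385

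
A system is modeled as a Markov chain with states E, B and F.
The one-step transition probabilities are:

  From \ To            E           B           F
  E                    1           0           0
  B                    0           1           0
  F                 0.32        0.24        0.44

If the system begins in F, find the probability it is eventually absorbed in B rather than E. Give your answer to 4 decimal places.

0.4286

Let h(s) be the probability of absorption at B starting from transient state s. Then h(B) = 1 and h(E) = 0. By first-step analysis:
h(F) = 0.32·0 + 0.24·1 + 0.44·h(F)
Solving: h(F) = 0.4286.
Starting from F, the probability is 0.4286.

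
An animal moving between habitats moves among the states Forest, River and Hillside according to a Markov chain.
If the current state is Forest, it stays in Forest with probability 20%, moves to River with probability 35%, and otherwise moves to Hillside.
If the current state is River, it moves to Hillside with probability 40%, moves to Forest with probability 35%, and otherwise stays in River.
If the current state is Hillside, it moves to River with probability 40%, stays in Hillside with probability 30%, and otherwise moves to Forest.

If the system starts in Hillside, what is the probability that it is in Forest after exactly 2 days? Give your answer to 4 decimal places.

Sum over the intermediate state after 1 day:
P = P(Hillside→Forest)·P(Forest→Forest) + P(Hillside→River)·P(River→Forest) + P(Hillside→Hillside)·P(Hillside→Forest)
  = 0.3×0.2 + 0.4×0.35 + 0.3×0.3
  = 0.0600 + 0.1400 + 0.0900 = 0.2900

0.2900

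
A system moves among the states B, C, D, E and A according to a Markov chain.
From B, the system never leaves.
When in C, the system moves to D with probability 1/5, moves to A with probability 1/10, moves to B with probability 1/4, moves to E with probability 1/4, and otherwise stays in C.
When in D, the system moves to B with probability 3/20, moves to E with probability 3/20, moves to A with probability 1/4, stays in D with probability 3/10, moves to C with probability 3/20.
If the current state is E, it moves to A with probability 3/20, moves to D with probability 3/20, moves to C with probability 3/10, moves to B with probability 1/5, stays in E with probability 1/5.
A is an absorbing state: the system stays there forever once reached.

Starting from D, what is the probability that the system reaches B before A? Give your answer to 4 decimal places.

Let h(s) be the probability of absorption at B starting from transient state s. Then h(B) = 1 and h(A) = 0. By first-step analysis:
h(C) = 0.25·1 + 0.2·h(C) + 0.2·h(D) + 0.25·h(E) + 0.1·0
h(D) = 0.15·1 + 0.15·h(C) + 0.3·h(D) + 0.15·h(E) + 0.25·0
h(E) = 0.2·1 + 0.3·h(C) + 0.15·h(D) + 0.2·h(E) + 0.15·0
Solving: h(C) = 0.6049, h(D) = 0.4648, h(E) = 0.5640.
Starting from D, the probability is 0.4648.

0.4648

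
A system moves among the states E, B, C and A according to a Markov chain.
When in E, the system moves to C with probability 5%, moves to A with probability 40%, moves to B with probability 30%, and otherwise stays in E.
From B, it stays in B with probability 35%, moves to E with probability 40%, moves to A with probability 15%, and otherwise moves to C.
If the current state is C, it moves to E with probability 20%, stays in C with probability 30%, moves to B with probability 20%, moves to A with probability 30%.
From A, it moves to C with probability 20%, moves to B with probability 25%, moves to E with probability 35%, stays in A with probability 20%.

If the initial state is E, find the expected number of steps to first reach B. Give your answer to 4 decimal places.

3.6932

Let t(s) be the expected number of steps to first reach B from state s, with t(B) = 0. Conditioning on the first step:
t(E) = 1 + 0.25·t(E) + 0.05·t(C) + 0.4·t(A)
t(C) = 1 + 0.2·t(E) + 0.3·t(C) + 0.3·t(A)
t(A) = 1 + 0.35·t(E) + 0.2·t(C) + 0.2·t(A)
Solving: t(E) = 3.6932, t(C) = 4.1574, t(A) = 3.9051.
Expected steps from E to B: 3.6932.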